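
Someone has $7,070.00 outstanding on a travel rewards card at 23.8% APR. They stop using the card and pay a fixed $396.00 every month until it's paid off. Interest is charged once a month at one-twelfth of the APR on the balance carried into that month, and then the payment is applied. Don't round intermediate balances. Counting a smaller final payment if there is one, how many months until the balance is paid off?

Monthly rate r = 23.8%/12 = 1.98333% = 0.0198333.
Recurrence: B ← B·(1+r) − $396.00.
Month 1: interest $140.22; balance after payment $6,814.22.
Month 2: interest $135.15; balance after payment $6,553.37.
Closed form: n = −ln(1 − rB₀/P)/ln(1+r) = −ln(0.6459)/ln(1.01983) ≈ 22.257, so the balance reaches zero during payment 23.

23 months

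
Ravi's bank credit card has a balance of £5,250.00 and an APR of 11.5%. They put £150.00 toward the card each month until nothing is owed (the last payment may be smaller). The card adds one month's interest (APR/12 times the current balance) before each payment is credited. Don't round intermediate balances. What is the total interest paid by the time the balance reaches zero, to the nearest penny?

£1,176.09

Monthly rate r = 11.5%/12 = 0.958333% = 0.00958333.
Payoff takes n = ⌈−ln(1 − rB₀/P)/ln(1+r)⌉ = ⌈42.840⌉ = 43 payments; the last is £126.09.
Total paid = 42·£150.00 + £126.09 = £6,426.09.
Total interest = total paid − principal = £6,426.09 − £5,250.00 = £1,176.09.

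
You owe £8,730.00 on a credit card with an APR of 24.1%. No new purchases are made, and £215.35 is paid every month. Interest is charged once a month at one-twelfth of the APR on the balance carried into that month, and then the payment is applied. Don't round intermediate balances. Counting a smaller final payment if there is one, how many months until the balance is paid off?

Monthly rate r = 24.1%/12 = 2.00833% = 0.0200833.
Recurrence: B ← B·(1+r) − £215.35.
Month 1: interest £175.33; balance after payment £8,689.98.
Month 2: interest £174.52; balance after payment £8,649.15.
Closed form: n = −ln(1 − rB₀/P)/ln(1+r) = −ln(0.18585)/ln(1.02008) ≈ 84.631, so the balance reaches zero during payment 85.

85 payments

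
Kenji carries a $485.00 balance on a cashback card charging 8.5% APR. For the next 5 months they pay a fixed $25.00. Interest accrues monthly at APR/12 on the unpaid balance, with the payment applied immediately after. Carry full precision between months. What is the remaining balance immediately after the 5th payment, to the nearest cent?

$375.64

Monthly rate r = 8.5%/12 = 0.708333% = 0.00708333.
Each month: B ← B·(1+r) − $25.00.
Month 1: interest $3.44; balance after payment $463.44.
Month 2: interest $3.28; balance after payment $441.72.
Month 3: interest $3.13; balance after payment $419.85.
Month 4: interest $2.97; balance after payment $397.82.
Month 5: interest $2.82; balance after payment $375.64.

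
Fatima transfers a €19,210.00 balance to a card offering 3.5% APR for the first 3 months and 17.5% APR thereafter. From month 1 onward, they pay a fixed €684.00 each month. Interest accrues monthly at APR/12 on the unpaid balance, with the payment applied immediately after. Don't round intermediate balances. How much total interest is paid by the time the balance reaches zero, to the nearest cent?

€4,617.62

Promo months 1–3 at r₀ = 3.5%/12 = 0.00291667; months 4+ at r₁ = 17.5%/12 = 0.0145833.
After month 3: iterate B ← B·(1+r₀) − €684.00 for 3 months → €17,320.59.
Then at r₁ with €684.00/mo: n₂ = −ln(1 − r₁·B/P)/ln(1+r₁) ≈ 31.83 → 32 more payments.
Total paid = 34·€684.00 + €571.62 = €23,827.62; interest = €23,827.62 − €19,210.00 = €4,617.62.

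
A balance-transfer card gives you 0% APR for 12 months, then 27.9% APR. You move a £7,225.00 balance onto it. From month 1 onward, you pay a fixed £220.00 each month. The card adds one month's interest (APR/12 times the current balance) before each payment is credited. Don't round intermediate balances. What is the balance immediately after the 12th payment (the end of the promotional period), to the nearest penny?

£4,585.00

Promo months 1–12 at r₀ = 0%/12 = 0; months 13+ at r₁ = 27.9%/12 = 0.02325.
After month 12 (no interest yet): B = £7,225.00 − 12·£220.00 = £4,585.00.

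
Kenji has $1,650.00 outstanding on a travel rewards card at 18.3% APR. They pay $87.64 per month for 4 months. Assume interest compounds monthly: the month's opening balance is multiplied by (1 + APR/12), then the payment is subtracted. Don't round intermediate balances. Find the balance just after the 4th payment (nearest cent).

$1,394.31

Monthly rate r = 18.3%/12 = 1.525% = 0.01525.
Each month: B ← B·(1+r) − $87.64.
Month 1: interest $25.16; balance after payment $1,587.52.
Month 2: interest $24.21; balance after payment $1,524.09.
Month 3: interest $23.24; balance after payment $1,459.69.
Month 4: interest $22.26; balance after payment $1,394.31.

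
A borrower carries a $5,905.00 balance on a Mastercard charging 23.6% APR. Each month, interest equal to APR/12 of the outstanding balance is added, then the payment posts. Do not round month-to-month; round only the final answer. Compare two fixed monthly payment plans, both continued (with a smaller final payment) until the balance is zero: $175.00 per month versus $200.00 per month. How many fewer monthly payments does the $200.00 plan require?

Monthly rate r = 23.6%/12 = 1.96667% = 0.0196667.
At $175.00/mo: n = ⌈−ln(1 − rB₀/P)/ln(1+r)⌉ = 56 payments (last $164.66); total interest = total paid − $5,905.00 = $3,884.66.
At $200.00/mo: 45 payments (last $125.07); total interest $3,020.07.
Payments saved = 56 − 45 = 11.

11 fewer payments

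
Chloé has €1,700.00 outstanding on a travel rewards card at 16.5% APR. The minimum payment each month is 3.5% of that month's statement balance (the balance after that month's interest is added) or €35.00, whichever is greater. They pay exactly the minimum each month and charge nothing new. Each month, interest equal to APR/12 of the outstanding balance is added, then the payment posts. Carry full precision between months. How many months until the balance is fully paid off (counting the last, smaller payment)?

61 months

Monthly rate r = 16.5%/12 = 1.375% = 0.01375.
While 3.5% of the post-interest balance exceeds €35.00, each month B ← (B·(1+r))·(1 − 0.035), i.e. B shrinks by the factor (1+r)·0.965 = 0.97827.
This holds for months 1–25. Entering month 26 the balance is €981.53; 3.5% of the post-interest balance is now below €35.00, so the flat €35.00 minimum applies from here.
From month 26 a fixed €35.00 at rate r clears €981.53 in 36 more payments. Total: 25 + 36 = 61 months.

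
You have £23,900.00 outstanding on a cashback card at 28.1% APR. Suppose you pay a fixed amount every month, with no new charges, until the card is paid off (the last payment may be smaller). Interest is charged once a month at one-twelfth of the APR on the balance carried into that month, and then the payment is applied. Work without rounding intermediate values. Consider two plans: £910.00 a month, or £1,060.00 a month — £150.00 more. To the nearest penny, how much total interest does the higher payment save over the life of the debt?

Monthly rate r = 28.1%/12 = 2.34167% = 0.0234167.
At £910.00/mo: n = ⌈−ln(1 − rB₀/P)/ln(1+r)⌉ = 42 payments (last £218.97); total interest = total paid − £23,900.00 = £13,628.97.
At £1,060.00/mo: 33 payments (last £462.73); total interest £10,482.73.
Interest saved = £13,628.97 − £10,482.73 = £3,146.24.

£3,146.24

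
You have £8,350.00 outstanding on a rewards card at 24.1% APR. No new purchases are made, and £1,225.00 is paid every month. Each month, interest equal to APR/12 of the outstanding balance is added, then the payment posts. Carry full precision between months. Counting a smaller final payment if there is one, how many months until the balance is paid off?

8 payments

Monthly rate r = 24.1%/12 = 2.00833% = 0.0200833.
Recurrence: B ← B·(1+r) − £1,225.00.
Month 1: interest £167.70; balance after payment £7,292.70.
Month 2: interest £146.46; balance after payment £6,214.16.
Closed form: n = −ln(1 − rB₀/P)/ln(1+r) = −ln(0.86311)/ln(1.02008) ≈ 7.404, so the balance reaches zero during payment 8.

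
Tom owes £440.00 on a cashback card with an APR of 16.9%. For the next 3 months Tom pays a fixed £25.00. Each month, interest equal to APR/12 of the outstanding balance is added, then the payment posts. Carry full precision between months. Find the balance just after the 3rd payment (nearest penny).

£382.79

Monthly rate r = 16.9%/12 = 1.40833% = 0.0140833.
Each month: B ← B·(1+r) − £25.00.
Month 1: interest £6.20; balance after payment £421.20.
Month 2: interest £5.93; balance after payment £402.13.
Month 3: interest £5.66; balance after payment £382.79.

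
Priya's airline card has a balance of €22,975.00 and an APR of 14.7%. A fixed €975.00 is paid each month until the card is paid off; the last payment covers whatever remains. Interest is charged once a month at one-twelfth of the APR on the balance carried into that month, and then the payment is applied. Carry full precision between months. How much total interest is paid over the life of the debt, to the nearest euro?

€4,300

Monthly rate r = 14.7%/12 = 1.225% = 0.01225.
Payoff takes n = ⌈−ln(1 − rB₀/P)/ln(1+r)⌉ = ⌈27.974⌉ = 28 payments; the last is €950.24.
Total paid = 27·€975.00 + €950.24 = €27,275.24.
Total interest = total paid − principal = €27,275.24 − €22,975.00 = €4,300.24.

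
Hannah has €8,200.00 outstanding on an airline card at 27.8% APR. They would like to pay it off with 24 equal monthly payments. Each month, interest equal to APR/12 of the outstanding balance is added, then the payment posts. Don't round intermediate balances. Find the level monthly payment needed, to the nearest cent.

€449.25

Monthly rate r = 27.8%/12 = 2.31667% = 0.0231667.
Level-payment amortization: P = B₀·r / (1 − (1+r)^(−n)) = 8200.00·0.0231667 / (1 − 1.02317^(−24)).
Denominator 1 − (1+r)^(−24) = 0.422852514.
P = 189.967 / 0.422852514 ≈ 449.25.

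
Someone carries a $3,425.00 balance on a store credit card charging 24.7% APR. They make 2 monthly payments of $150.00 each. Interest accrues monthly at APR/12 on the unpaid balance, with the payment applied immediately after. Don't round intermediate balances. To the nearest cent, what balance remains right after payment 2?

$3,264.36

Monthly rate r = 24.7%/12 = 2.05833% = 0.0205833.
Each month: B ← B·(1+r) − $150.00.
Month 1: interest $70.50; balance after payment $3,345.50.
Month 2: interest $68.86; balance after payment $3,264.36.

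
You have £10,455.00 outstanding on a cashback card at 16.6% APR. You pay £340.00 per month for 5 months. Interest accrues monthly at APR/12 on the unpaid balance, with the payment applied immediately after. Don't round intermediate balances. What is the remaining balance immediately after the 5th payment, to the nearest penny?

£9,450.73

Monthly rate r = 16.6%/12 = 1.38333% = 0.0138333.
Each month: B ← B·(1+r) − £340.00.
Month 1: interest £144.63; balance after payment £10,259.63.
Month 2: interest £141.92; balance after payment £10,061.55.
Month 3: interest £139.18; balance after payment £9,860.74.
Month 4: interest £136.41; balance after payment £9,657.14.
Month 5: interest £133.59; balance after payment £9,450.73.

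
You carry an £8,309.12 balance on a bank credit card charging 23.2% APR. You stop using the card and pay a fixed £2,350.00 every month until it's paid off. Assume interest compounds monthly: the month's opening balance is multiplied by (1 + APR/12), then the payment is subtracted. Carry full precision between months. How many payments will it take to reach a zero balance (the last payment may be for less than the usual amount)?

Monthly rate r = 23.2%/12 = 1.93333% = 0.0193333.
Recurrence: B ← B·(1+r) − £2,350.00.
Month 1: interest £160.64; balance after payment £6,119.76.
Month 2: interest £118.32; balance after payment £3,888.08.
Month 3: interest £75.17; balance after payment £1,613.25.
Month 4: interest £31.19; balance after payment £0.00.

4 payments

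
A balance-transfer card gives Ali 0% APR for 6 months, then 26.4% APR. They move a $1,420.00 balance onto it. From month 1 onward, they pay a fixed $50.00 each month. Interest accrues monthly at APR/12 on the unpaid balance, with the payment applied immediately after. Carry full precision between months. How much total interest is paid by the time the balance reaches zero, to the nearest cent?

Promo months 1–6 at r₀ = 0%/12 = 0; months 7+ at r₁ = 26.4%/12 = 0.022.
After month 6 (no interest yet): B = $1,420.00 − 6·$50.00 = $1,120.00.
Then at r₁ with $50.00/mo: n₂ = −ln(1 − r₁·B/P)/ln(1+r₁) ≈ 31.20 → 32 more payments.
Total paid = 37·$50.00 + $9.84 = $1,859.84; interest = $1,859.84 − $1,420.00 = $439.84.

$439.84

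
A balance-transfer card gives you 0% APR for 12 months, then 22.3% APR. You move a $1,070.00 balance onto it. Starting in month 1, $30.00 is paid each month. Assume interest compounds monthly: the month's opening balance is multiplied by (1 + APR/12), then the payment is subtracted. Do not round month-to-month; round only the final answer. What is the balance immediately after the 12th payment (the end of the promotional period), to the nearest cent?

Promo months 1–12 at r₀ = 0%/12 = 0; months 13+ at r₁ = 22.3%/12 = 0.0185833.
After month 12 (no interest yet): B = $1,070.00 − 12·$30.00 = $710.00.

$710.00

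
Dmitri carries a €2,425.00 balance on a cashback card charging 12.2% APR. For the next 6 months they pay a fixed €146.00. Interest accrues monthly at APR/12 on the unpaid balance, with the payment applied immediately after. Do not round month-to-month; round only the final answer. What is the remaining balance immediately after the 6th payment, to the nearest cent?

€1,678.17

Monthly rate r = 12.2%/12 = 1.01667% = 0.0101667.
Each month: B ← B·(1+r) − €146.00.
Month 1: interest €24.65; balance after payment €2,303.65.
Month 2: interest €23.42; balance after payment €2,181.07.
Month 3: interest €22.17; balance after payment €2,057.25.
Month 4: interest €20.92; balance after payment €1,932.16.
Month 5: interest €19.64; balance after payment €1,805.81.
Month 6: interest €18.36; balance after payment €1,678.17.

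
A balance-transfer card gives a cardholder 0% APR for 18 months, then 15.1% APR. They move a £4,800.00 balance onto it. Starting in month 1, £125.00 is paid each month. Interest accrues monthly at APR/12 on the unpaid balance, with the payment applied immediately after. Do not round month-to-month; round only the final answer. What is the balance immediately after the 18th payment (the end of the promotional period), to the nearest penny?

Promo months 1–18 at r₀ = 0%/12 = 0; months 19+ at r₁ = 15.1%/12 = 0.0125833.
After month 18 (no interest yet): B = £4,800.00 − 18·£125.00 = £2,550.00.

£2,550.00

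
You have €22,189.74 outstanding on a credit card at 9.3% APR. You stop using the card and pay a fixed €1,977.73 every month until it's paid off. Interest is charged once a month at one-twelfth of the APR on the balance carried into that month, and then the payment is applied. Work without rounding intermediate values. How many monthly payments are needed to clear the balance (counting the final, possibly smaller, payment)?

Monthly rate r = 9.3%/12 = 0.775% = 0.00775.
Recurrence: B ← B·(1+r) − €1,977.73.
Month 1: interest €171.97; balance after payment €20,383.98.
Month 2: interest €157.98; balance after payment €18,564.23.
Closed form: n = −ln(1 − rB₀/P)/ln(1+r) = −ln(0.91305)/ln(1.00775) ≈ 11.783, so the balance reaches zero during payment 12.

12 months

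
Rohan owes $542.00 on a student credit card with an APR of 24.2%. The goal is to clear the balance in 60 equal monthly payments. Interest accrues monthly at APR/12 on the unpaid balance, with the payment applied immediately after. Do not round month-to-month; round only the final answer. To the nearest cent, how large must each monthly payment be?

$15.66

Monthly rate r = 24.2%/12 = 2.01667% = 0.0201667.
Level-payment amortization: P = B₀·r / (1 − (1+r)^(−n)) = 542.00·0.0201667 / (1 − 1.02017^(−60)).
Denominator 1 − (1+r)^(−60) = 0.698190954.
P = 10.9303 / 0.698190954 ≈ 15.66.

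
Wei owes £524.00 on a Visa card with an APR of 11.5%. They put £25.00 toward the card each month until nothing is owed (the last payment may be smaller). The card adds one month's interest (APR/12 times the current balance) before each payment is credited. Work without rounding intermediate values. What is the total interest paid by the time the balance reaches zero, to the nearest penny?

£63.77

Monthly rate r = 11.5%/12 = 0.958333% = 0.00958333.
Payoff takes n = ⌈−ln(1 − rB₀/P)/ln(1+r)⌉ = ⌈23.510⌉ = 24 payments; the last is £12.77.
Total paid = 23·£25.00 + £12.77 = £587.77.
Total interest = total paid − principal = £587.77 − £524.00 = £63.77.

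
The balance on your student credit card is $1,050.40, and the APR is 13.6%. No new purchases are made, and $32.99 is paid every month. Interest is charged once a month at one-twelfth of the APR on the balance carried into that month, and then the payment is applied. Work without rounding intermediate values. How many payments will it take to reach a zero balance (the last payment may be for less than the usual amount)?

Monthly rate r = 13.6%/12 = 1.13333% = 0.0113333.
Recurrence: B ← B·(1+r) − $32.99.
Month 1: interest $11.90; balance after payment $1,029.31.
Month 2: interest $11.67; balance after payment $1,007.99.
Closed form: n = −ln(1 − rB₀/P)/ln(1+r) = −ln(0.63915)/ln(1.01133) ≈ 39.719, so the balance reaches zero during payment 40.

40 months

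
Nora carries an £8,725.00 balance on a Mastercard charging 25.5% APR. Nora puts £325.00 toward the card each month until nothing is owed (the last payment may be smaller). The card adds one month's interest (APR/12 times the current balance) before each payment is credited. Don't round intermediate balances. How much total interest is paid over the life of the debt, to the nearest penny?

£4,337.26

Monthly rate r = 25.5%/12 = 2.125% = 0.02125.
Payoff takes n = ⌈−ln(1 − rB₀/P)/ln(1+r)⌉ = ⌈40.190⌉ = 41 payments; the last is £62.26.
Total paid = 40·£325.00 + £62.26 = £13,062.26.
Total interest = total paid − principal = £13,062.26 − £8,725.00 = £4,337.26.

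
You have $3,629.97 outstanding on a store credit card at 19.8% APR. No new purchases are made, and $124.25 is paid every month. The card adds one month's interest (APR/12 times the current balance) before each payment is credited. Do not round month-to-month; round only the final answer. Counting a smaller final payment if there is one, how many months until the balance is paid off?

Monthly rate r = 19.8%/12 = 1.65% = 0.0165.
Recurrence: B ← B·(1+r) − $124.25.
Month 1: interest $59.89; balance after payment $3,565.61.
Month 2: interest $58.83; balance after payment $3,500.20.
Closed form: n = −ln(1 − rB₀/P)/ln(1+r) = −ln(0.51795)/ln(1.0165) ≈ 40.199, so the balance reaches zero during payment 41.

41 months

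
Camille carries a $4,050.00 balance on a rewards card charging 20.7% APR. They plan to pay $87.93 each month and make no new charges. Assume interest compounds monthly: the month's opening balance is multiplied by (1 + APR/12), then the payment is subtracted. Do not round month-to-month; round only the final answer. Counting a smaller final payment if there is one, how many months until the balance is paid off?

Monthly rate r = 20.7%/12 = 1.725% = 0.01725.
Recurrence: B ← B·(1+r) − $87.93.
Month 1: interest $69.86; balance after payment $4,031.93.
Month 2: interest $69.55; balance after payment $4,013.55.
Closed form: n = −ln(1 − rB₀/P)/ln(1+r) = −ln(0.20548)/ln(1.01725) ≈ 92.524, so the balance reaches zero during payment 93.

93 payments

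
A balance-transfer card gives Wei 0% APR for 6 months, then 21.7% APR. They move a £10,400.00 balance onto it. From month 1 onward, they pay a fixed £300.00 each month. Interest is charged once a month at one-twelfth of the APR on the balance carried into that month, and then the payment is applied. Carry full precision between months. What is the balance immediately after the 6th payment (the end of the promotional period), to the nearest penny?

£8,600.00

Promo months 1–6 at r₀ = 0%/12 = 0; months 7+ at r₁ = 21.7%/12 = 0.0180833.
After month 6 (no interest yet): B = £10,400.00 − 6·£300.00 = £8,600.00.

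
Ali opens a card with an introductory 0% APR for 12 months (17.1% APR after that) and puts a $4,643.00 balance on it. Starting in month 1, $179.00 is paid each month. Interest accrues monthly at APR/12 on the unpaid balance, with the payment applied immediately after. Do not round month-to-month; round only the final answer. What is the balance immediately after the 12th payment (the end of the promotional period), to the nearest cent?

Promo months 1–12 at r₀ = 0%/12 = 0; months 13+ at r₁ = 17.1%/12 = 0.01425.
After month 12 (no interest yet): B = $4,643.00 − 12·$179.00 = $2,495.00.

$2,495.00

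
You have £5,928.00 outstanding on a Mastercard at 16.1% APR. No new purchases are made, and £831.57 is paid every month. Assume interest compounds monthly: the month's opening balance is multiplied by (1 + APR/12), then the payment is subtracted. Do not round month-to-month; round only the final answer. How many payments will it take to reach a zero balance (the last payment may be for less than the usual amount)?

8 months

Monthly rate r = 16.1%/12 = 1.34167% = 0.0134167.
Recurrence: B ← B·(1+r) − £831.57.
Month 1: interest £79.53; balance after payment £5,175.96.
Month 2: interest £69.44; balance after payment £4,413.84.
Closed form: n = −ln(1 − rB₀/P)/ln(1+r) = −ln(0.90436)/ln(1.01342) ≈ 7.543, so the balance reaches zero during payment 8.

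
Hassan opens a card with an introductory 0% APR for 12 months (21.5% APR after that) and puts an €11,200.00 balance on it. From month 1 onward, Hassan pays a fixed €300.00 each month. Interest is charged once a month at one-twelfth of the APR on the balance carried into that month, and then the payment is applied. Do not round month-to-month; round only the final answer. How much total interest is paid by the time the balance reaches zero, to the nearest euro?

€2,620

Promo months 1–12 at r₀ = 0%/12 = 0; months 13+ at r₁ = 21.5%/12 = 0.0179167.
After month 12 (no interest yet): B = €11,200.00 − 12·€300.00 = €7,600.00.
Then at r₁ with €300.00/mo: n₂ = −ln(1 − r₁·B/P)/ln(1+r₁) ≈ 34.07 → 35 more payments.
Total paid = 46·€300.00 + €19.74 = €13,819.74; interest = €13,819.74 − €11,200.00 = €2,619.74.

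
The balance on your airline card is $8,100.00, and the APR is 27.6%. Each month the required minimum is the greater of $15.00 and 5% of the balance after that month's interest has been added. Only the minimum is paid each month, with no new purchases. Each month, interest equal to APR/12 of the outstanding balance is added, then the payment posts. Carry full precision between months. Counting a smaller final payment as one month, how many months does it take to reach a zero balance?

Monthly rate r = 27.6%/12 = 2.3% = 0.023.
While 5% of the post-interest balance exceeds $15.00, each month B ← (B·(1+r))·(1 − 0.05), i.e. B shrinks by the factor (1+r)·0.95 = 0.97185.
This holds for months 1–117. Entering month 118 the balance is $286.81; 5% of the post-interest balance is now below $15.00, so the flat $15.00 minimum applies from here.
From month 118 a fixed $15.00 at rate r clears $286.81 in 26 more payments. Total: 117 + 26 = 143 months.

143 months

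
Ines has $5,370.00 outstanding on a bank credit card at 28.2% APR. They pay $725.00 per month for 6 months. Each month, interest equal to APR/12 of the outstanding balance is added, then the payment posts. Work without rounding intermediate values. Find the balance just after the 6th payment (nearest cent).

$1,559.36

Monthly rate r = 28.2%/12 = 2.35% = 0.0235.
Each month: B ← B·(1+r) − $725.00.
Month 1: interest $126.20; balance after payment $4,771.19.
Month 2: interest $112.12; balance after payment $4,158.32.
Month 3: interest $97.72; balance after payment $3,531.04.
Month 4: interest $82.98; balance after payment $2,889.02.
Month 5: interest $67.89; balance after payment $2,231.91.
Month 6: interest $52.45; balance after payment $1,559.36.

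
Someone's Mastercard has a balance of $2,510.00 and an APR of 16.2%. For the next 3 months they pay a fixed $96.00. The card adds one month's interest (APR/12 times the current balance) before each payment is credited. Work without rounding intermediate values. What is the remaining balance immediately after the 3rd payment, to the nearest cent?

Monthly rate r = 16.2%/12 = 1.35% = 0.0135.
Each month: B ← B·(1+r) − $96.00.
Month 1: interest $33.88; balance after payment $2,447.89.
Month 2: interest $33.05; balance after payment $2,384.93.
Month 3: interest $32.20; balance after payment $2,321.13.

$2,321.13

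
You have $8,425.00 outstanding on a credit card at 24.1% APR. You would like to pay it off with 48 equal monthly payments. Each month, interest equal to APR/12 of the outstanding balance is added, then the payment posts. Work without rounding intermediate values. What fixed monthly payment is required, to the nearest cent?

$275.14

Monthly rate r = 24.1%/12 = 2.00833% = 0.0200833.
Level-payment amortization: P = B₀·r / (1 − (1+r)^(−n)) = 8425.00·0.0200833 / (1 − 1.02008^(−48)).
Denominator 1 − (1+r)^(−48) = 0.614975195.
P = 169.202 / 0.614975195 ≈ 275.14.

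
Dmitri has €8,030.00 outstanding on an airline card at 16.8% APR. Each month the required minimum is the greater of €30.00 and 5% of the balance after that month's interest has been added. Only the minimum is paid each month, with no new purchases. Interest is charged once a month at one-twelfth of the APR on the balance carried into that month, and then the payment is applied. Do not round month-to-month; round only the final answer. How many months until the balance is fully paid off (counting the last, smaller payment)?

93 months

Monthly rate r = 16.8%/12 = 1.4% = 0.014.
While 5% of the post-interest balance exceeds €30.00, each month B ← (B·(1+r))·(1 − 0.05), i.e. B shrinks by the factor (1+r)·0.95 = 0.9633.
This holds for months 1–70. Entering month 71 the balance is €586.17; 5% of the post-interest balance is now below €30.00, so the flat €30.00 minimum applies from here.
From month 71 a fixed €30.00 at rate r clears €586.17 in 23 more payments. Total: 70 + 23 = 93 months.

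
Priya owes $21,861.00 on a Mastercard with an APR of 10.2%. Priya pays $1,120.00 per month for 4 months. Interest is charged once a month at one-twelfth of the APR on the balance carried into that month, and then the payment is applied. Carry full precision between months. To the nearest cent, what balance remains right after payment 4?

Monthly rate r = 10.2%/12 = 0.85% = 0.0085.
Each month: B ← B·(1+r) − $1,120.00.
Month 1: interest $185.82; balance after payment $20,926.82.
Month 2: interest $177.88; balance after payment $19,984.70.
Month 3: interest $169.87; balance after payment $19,034.57.
Month 4: interest $161.79; balance after payment $18,076.36.

$18,076.36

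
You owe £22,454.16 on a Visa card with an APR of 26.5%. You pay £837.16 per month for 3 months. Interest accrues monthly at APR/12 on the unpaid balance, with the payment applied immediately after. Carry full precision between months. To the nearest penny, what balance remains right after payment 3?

£21,407.49

Monthly rate r = 26.5%/12 = 2.20833% = 0.0220833.
Each month: B ← B·(1+r) − £837.16.
Month 1: interest £495.86; balance after payment £22,112.86.
Month 2: interest £488.33; balance after payment £21,764.03.
Month 3: interest £480.62; balance after payment £21,407.49.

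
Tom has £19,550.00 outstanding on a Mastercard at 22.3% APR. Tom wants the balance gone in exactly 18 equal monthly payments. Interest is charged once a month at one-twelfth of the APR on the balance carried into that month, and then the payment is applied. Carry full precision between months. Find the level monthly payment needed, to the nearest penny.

£1,287.84

Monthly rate r = 22.3%/12 = 1.85833% = 0.0185833.
Level-payment amortization: P = B₀·r / (1 − (1+r)^(−n)) = 19550.00·0.0185833 / (1 − 1.01858^(−18)).
Denominator 1 − (1+r)^(−18) = 0.282103531.
P = 363.304 / 0.282103531 ≈ 1287.84.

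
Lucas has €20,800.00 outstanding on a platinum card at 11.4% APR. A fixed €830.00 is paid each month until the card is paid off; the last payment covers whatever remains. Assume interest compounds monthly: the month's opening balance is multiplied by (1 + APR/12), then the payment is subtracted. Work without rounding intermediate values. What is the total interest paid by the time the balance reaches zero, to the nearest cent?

€3,069.17

Monthly rate r = 11.4%/12 = 0.95% = 0.0095.
Payoff takes n = ⌈−ln(1 − rB₀/P)/ln(1+r)⌉ = ⌈28.757⌉ = 29 payments; the last is €629.17.
Total paid = 28·€830.00 + €629.17 = €23,869.17.
Total interest = total paid − principal = €23,869.17 − €20,800.00 = €3,069.17.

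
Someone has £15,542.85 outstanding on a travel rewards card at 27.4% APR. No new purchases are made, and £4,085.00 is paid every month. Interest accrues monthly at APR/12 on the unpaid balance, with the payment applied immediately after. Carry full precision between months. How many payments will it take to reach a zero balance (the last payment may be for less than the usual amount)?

5 payments

Monthly rate r = 27.4%/12 = 2.28333% = 0.0228333.
Recurrence: B ← B·(1+r) − £4,085.00.
Month 1: interest £354.90; balance after payment £11,812.75.
Month 2: interest £269.72; balance after payment £7,997.47.
Month 3: interest £182.61; balance after payment £4,095.08.
Month 4: interest £93.50; balance after payment £103.58.
Month 5: interest £2.37; balance after payment £0.00.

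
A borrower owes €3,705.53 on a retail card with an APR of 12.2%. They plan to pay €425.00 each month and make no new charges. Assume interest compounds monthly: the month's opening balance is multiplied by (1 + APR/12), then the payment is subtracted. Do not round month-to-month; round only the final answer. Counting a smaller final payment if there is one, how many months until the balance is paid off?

Monthly rate r = 12.2%/12 = 1.01667% = 0.0101667.
Recurrence: B ← B·(1+r) − €425.00.
Month 1: interest €37.67; balance after payment €3,318.20.
Month 2: interest €33.74; balance after payment €2,926.94.
Closed form: n = −ln(1 − rB₀/P)/ln(1+r) = −ln(0.91136)/ln(1.01017) ≈ 9.176, so the balance reaches zero during payment 10.

10 payments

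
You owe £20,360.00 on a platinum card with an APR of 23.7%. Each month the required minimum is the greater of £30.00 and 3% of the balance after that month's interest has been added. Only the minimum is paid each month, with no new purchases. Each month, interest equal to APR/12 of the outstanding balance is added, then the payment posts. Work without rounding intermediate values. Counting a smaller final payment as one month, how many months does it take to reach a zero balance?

332 months

Monthly rate r = 23.7%/12 = 1.975% = 0.01975.
While 3% of the post-interest balance exceeds £30.00, each month B ← (B·(1+r))·(1 − 0.03), i.e. B shrinks by the factor (1+r)·0.97 = 0.98916.
This holds for months 1–279. Entering month 280 the balance is £972.38; 3% of the post-interest balance is now below £30.00, so the flat £30.00 minimum applies from here.
From month 280 a fixed £30.00 at rate r clears £972.38 in 53 more payments. Total: 279 + 53 = 332 months.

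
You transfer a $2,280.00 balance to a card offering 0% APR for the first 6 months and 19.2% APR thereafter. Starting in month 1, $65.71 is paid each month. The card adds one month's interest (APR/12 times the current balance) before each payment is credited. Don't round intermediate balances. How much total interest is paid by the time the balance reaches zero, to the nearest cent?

$658.77

Promo months 1–6 at r₀ = 0%/12 = 0; months 7+ at r₁ = 19.2%/12 = 0.016.
After month 6 (no interest yet): B = $2,280.00 − 6·$65.71 = $1,885.74.
Then at r₁ with $65.71/mo: n₂ = −ln(1 − r₁·B/P)/ln(1+r₁) ≈ 38.72 → 39 more payments.
Total paid = 44·$65.71 + $47.53 = $2,938.77; interest = $2,938.77 − $2,280.00 = $658.77.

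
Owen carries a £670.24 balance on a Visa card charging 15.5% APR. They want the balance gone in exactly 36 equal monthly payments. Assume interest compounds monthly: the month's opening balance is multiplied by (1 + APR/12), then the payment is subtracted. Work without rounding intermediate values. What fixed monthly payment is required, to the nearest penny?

£23.40

Monthly rate r = 15.5%/12 = 1.29167% = 0.0129167.
Level-payment amortization: P = B₀·r / (1 − (1+r)^(−n)) = 670.24·0.0129167 / (1 − 1.01292^(−36)).
Denominator 1 − (1+r)^(−36) = 0.369991827.
P = 8.65727 / 0.369991827 ≈ 23.40.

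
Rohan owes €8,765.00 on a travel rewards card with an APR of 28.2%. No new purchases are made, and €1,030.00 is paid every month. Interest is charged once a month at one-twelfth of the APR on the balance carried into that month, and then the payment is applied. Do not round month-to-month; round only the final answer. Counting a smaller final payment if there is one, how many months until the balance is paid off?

10 months

Monthly rate r = 28.2%/12 = 2.35% = 0.0235.
Recurrence: B ← B·(1+r) − €1,030.00.
Month 1: interest €205.98; balance after payment €7,940.98.
Month 2: interest €186.61; balance after payment €7,097.59.
Closed form: n = −ln(1 − rB₀/P)/ln(1+r) = −ln(0.80002)/ln(1.0235) ≈ 9.605, so the balance reaches zero during payment 10.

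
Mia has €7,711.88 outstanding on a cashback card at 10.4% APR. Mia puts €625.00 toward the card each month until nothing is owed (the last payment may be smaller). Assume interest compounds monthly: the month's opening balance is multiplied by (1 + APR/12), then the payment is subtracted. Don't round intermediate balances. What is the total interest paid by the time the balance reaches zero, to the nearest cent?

Monthly rate r = 10.4%/12 = 0.866667% = 0.00866667.
Payoff takes n = ⌈−ln(1 − rB₀/P)/ln(1+r)⌉ = ⌈13.106⌉ = 14 payments; the last is €66.75.
Total paid = 13·€625.00 + €66.75 = €8,191.75.
Total interest = total paid − principal = €8,191.75 − €7,711.88 = €479.87.

€479.87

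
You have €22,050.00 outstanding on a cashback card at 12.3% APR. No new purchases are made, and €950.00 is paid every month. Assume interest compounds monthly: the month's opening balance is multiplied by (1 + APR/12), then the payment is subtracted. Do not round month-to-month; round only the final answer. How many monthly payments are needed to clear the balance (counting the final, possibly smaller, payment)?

Monthly rate r = 12.3%/12 = 1.025% = 0.01025.
Recurrence: B ← B·(1+r) − €950.00.
Month 1: interest €226.01; balance after payment €21,326.01.
Month 2: interest €218.59; balance after payment €20,594.60.
Closed form: n = −ln(1 − rB₀/P)/ln(1+r) = −ln(0.76209)/ln(1.01025) ≈ 26.642, so the balance reaches zero during payment 27.

27 payments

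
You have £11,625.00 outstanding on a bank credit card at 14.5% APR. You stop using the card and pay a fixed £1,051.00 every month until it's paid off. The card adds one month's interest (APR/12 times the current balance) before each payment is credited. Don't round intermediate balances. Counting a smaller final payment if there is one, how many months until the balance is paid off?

12 payments

Monthly rate r = 14.5%/12 = 1.20833% = 0.0120833.
Recurrence: B ← B·(1+r) − £1,051.00.
Month 1: interest £140.47; balance after payment £10,714.47.
Month 2: interest £129.47; balance after payment £9,792.94.
Closed form: n = −ln(1 − rB₀/P)/ln(1+r) = −ln(0.86635)/ln(1.01208) ≈ 11.945, so the balance reaches zero during payment 12.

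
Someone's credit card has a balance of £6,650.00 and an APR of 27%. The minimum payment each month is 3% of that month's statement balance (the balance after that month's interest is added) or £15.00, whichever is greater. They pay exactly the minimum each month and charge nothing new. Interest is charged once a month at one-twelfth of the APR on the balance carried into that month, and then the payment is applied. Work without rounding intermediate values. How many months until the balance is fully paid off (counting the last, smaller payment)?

378 months

Monthly rate r = 27%/12 = 2.25% = 0.0225.
While 3% of the post-interest balance exceeds £15.00, each month B ← (B·(1+r))·(1 − 0.03), i.e. B shrinks by the factor (1+r)·0.97 = 0.99182.
This holds for months 1–318. Entering month 319 the balance is £488.84; 3% of the post-interest balance is now below £15.00, so the flat £15.00 minimum applies from here.
From month 319 a fixed £15.00 at rate r clears £488.84 in 60 more payments. Total: 318 + 60 = 378 months.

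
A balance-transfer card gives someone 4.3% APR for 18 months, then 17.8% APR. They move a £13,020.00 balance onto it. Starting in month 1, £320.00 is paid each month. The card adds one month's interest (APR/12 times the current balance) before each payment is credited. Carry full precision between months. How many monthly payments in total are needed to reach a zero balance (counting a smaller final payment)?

Promo months 1–18 at r₀ = 4.3%/12 = 0.00358333; months 19+ at r₁ = 17.8%/12 = 0.0148333.
After month 18: iterate B ← B·(1+r₀) − £320.00 for 18 months → £7,947.03.
Then at r₁ with £320.00/mo: n₂ = −ln(1 − r₁·B/P)/ln(1+r₁) ≈ 31.20 → 32 more payments.

50 months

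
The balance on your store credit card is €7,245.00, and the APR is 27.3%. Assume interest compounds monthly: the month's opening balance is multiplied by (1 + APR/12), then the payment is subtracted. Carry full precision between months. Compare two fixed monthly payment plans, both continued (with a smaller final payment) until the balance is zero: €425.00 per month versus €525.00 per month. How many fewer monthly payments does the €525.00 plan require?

Monthly rate r = 27.3%/12 = 2.275% = 0.02275.
At €425.00/mo: n = ⌈−ln(1 − rB₀/P)/ln(1+r)⌉ = 22 payments (last €347.09); total interest = total paid − €7,245.00 = €2,027.09.
At €525.00/mo: 17 payments (last €395.14); total interest €1,550.14.
Payments saved = 22 − 17 = 5.

5 fewer payments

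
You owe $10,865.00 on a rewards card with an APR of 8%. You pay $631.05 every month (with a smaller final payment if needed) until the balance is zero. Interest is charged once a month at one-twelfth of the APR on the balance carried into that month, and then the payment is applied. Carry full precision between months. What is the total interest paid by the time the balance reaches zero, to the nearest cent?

$714.70

Monthly rate r = 8%/12 = 0.666667% = 0.00666667.
Payoff takes n = ⌈−ln(1 − rB₀/P)/ln(1+r)⌉ = ⌈18.349⌉ = 19 payments; the last is $220.80.
Total paid = 18·$631.05 + $220.80 = $11,579.70.
Total interest = total paid − principal = $11,579.70 − $10,865.00 = $714.70.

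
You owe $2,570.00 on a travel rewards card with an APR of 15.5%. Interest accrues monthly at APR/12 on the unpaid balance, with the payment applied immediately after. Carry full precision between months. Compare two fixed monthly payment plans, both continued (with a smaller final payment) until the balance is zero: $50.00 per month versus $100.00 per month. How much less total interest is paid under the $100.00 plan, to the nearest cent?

Monthly rate r = 15.5%/12 = 1.29167% = 0.0129167.
At $50.00/mo: n = ⌈−ln(1 − rB₀/P)/ln(1+r)⌉ = 85 payments (last $48.10); total interest = total paid − $2,570.00 = $1,678.10.
At $100.00/mo: 32 payments (last $43.42); total interest $573.42.
Interest saved = $1,678.10 − $573.42 = $1,104.68.

$1,104.68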